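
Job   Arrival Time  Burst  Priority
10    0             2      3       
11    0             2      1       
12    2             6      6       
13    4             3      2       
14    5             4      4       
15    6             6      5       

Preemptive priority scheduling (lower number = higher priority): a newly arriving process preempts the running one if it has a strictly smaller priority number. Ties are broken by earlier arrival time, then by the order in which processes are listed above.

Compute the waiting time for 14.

2

Timeline: | 11 0-2 | 10 2-4 | 13 4-7 | 14 7-11 | 15 11-17 | 12 17-23 |
Completion: 10=4  11=2  12=23  13=7  14=11  15=17
Turnaround (C−A): 10=4  11=2  12=21  13=3  14=6  15=11
Waiting(14) = turnaround − burst = 6 − 4 = 2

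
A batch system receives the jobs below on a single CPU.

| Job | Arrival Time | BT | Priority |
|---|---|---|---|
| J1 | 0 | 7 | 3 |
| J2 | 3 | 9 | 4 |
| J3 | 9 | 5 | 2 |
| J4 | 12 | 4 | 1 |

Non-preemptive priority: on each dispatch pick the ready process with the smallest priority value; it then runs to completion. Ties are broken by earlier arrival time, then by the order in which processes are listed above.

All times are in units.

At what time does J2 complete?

16

Timeline: | J1 0-7 | J2 7-16 | J4 16-20 | J3 20-25 |
Completion: J1=7  J2=16  J3=25  J4=20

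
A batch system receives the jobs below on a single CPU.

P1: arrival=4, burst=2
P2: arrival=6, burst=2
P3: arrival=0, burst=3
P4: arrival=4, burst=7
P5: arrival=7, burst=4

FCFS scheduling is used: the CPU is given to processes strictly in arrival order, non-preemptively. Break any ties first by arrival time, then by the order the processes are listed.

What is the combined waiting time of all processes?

Timeline: | P3 0-3 | idle 3-4 | P1 4-6 | P4 6-13 | P2 13-15 | P5 15-19 |
Completion: P1=6  P2=15  P3=3  P4=13  P5=19
Turnaround (C−A): P1=2  P2=9  P3=3  P4=9  P5=12
Waiting = turnaround − burst: P1=0, P2=7, P3=0, P4=2, P5=8
Total waiting = 0 + 7 + 0 + 2 + 8 = 17

17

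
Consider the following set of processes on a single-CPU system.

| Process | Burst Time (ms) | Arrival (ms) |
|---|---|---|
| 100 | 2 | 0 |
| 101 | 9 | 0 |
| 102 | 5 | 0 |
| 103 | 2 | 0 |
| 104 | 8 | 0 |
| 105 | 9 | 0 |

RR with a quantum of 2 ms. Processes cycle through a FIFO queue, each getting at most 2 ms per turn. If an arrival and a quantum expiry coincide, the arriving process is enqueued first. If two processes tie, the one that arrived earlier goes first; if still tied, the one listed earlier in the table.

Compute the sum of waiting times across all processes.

Timeline: | 100 0-2 | 101 2-4 | 102 4-6 | 103 6-8 | 104 8-10 | 105 10-12 | 101 12-14 | 102 14-16 | 104 16-18 | 105 18-20 | 101 20-22 | 102 22-23 | 104 23-25 | 105 25-27 | 101 27-29 | 104 29-31 | 105 31-33 | 101 33-34 | 105 34-35 |
Completion: 100=2  101=34  102=23  103=8  104=31  105=35
Turnaround (C−A): 100=2  101=34  102=23  103=8  104=31  105=35
Waiting = turnaround − burst: 100=0, 101=25, 102=18, 103=6, 104=23, 105=26
Total waiting = 0 + 25 + 18 + 6 + 23 + 26 = 98

98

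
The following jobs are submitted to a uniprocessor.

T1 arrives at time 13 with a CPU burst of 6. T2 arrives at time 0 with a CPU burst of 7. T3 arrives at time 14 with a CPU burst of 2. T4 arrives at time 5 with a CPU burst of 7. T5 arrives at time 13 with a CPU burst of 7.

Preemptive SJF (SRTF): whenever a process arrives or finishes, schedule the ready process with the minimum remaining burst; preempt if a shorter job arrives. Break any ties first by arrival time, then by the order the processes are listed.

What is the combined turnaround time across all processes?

Schedule: | T2 0-7 | T4 7-14 | T3 14-16 | T1 16-22 | T5 22-29 |
Completion: T1=22  T2=7  T3=16  T4=14  T5=29
Turnaround = completion − arrival: T1=9, T2=7, T3=2, T4=9, T5=16
Total turnaround = 9 + 7 + 2 + 9 + 16 = 43

43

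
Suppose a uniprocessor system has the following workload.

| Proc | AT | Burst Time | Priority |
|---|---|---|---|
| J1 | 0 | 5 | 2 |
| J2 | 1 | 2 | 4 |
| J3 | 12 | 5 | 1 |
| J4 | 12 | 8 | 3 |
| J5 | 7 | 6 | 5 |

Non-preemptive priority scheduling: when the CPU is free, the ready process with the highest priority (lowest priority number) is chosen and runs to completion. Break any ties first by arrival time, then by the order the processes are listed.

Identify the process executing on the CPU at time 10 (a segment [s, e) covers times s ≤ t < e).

Timeline: | J1 0-5 | J2 5-7 | J5 7-13 | J3 13-18 | J4 18-26 |
Completion: J1=5  J2=7  J3=18  J4=26  J5=13

J5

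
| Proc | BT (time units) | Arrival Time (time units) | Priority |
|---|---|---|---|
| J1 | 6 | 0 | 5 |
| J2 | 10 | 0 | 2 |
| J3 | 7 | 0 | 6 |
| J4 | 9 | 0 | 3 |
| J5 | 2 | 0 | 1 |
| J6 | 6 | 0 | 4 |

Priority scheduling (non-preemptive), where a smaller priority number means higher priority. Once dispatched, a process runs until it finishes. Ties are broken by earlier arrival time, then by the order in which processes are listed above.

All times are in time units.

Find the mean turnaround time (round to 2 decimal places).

22.50

Timeline: | J5 0-2 | J2 2-12 | J4 12-21 | J6 21-27 | J1 27-33 | J3 33-40 |
Completion: J1=33  J2=12  J3=40  J4=21  J5=2  J6=27
Turnaround (C−A): J1=33  J2=12  J3=40  J4=21  J5=2  J6=27
Turnaround times: J1=33, J2=12, J3=40, J4=21, J5=2, J6=27
Average turnaround = (33+12+40+21+2+27) / 6 = 135/6 = 22.50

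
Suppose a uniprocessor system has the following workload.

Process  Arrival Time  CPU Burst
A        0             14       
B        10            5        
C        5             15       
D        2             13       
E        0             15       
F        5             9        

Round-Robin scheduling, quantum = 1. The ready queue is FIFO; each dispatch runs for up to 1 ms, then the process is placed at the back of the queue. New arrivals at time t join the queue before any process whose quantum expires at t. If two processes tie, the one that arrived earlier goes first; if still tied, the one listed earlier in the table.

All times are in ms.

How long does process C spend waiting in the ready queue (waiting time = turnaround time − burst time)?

Schedule: | A 0-1 | E 1-2 | A 2-3 | D 3-4 | E 4-5 | A 5-6 | D 6-7 | C 7-8 | F 8-9 | E 9-10 | A 10-11 | D 11-12 | C 12-13 | F 13-14 | B 14-15 | E 15-16 | A 16-17 | D 17-18 | C 18-19 | F 19-20 | B 20-21 | E 21-22 | A 22-23 | D 23-24 | C 24-25 | F 25-26 | B 26-27 | E 27-28 | A 28-29 | D 29-30 | C 30-31 | F 31-32 | B 32-33 | E 33-34 | A 34-35 | D 35-36 | C 36-37 | F 37-38 | B 38-39 | E 39-40 | A 40-41 | D 41-42 | C 42-43 | F 43-44 | E 44-45 | A 45-46 | D 46-47 | C 47-48 | F 48-49 | E 49-50 | A 50-51 | D 51-52 | C 52-53 | F 53-54 | E 54-55 | A 55-56 | D 56-57 | C 57-58 | E 58-59 | A 59-60 | D 60-61 | C 61-62 | E 62-63 | A 63-64 | D 64-65 | C 65-66 | E 66-67 | C 67-68 | E 68-69 | C 69-71 |
Completion: A=64  B=39  C=71  D=65  E=69  F=54
Turnaround (C−A): A=64  B=29  C=66  D=63  E=69  F=49
Waiting(C) = turnaround − burst = 66 − 15 = 51

51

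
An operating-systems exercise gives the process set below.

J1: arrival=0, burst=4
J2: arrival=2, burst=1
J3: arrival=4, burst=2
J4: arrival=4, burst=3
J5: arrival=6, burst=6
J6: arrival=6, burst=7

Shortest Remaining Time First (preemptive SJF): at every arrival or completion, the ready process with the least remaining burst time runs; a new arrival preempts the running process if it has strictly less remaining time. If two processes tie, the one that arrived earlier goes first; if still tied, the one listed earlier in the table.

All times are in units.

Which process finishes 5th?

Timeline: | J1 0-2 | J2 2-3 | J1 3-5 | J3 5-7 | J4 7-10 | J5 10-16 | J6 16-23 |
Completion: J1=5  J2=3  J3=7  J4=10  J5=16  J6=23
Turnaround (C−A): J1=5  J2=1  J3=3  J4=6  J5=10  J6=17
Finish order: J2 → J1 → J3 → J4 → J5 → J6

J5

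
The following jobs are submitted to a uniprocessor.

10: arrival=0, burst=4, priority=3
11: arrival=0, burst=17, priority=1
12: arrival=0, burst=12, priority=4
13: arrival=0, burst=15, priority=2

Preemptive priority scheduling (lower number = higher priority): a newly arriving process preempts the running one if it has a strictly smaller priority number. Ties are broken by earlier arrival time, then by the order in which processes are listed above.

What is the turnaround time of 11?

17

Timeline: | 11 0-17 | 13 17-32 | 10 32-36 | 12 36-48 |
Completion: 10=36  11=17  12=48  13=32
Turnaround (C−A): 10=36  11=17  12=48  13=32
Turnaround(11) = completion − arrival = 17 − 0 = 17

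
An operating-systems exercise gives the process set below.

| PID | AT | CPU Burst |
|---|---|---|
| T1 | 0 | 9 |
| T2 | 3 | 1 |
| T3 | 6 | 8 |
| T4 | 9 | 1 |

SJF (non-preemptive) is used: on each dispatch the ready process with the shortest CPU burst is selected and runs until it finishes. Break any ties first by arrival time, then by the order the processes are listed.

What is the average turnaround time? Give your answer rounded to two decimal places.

Gantt: | T1 0-9 | T2 9-10 | T4 10-11 | T3 11-19 |
Completion: T1=9  T2=10  T3=19  T4=11
Turnaround times: T1=9, T2=7, T3=13, T4=2
Average turnaround = (9+7+13+2) / 4 = 31/4 = 7.75

7.75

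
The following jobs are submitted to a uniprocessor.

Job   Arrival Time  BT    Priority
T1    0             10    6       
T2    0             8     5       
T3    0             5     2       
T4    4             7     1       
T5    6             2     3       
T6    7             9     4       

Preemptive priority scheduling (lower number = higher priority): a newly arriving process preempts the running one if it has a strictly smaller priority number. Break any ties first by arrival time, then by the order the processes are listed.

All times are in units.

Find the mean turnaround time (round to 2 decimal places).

Gantt: | T3 0-4 | T4 4-11 | T3 11-12 | T5 12-14 | T6 14-23 | T2 23-31 | T1 31-41 |
Completion: T1=41  T2=31  T3=12  T4=11  T5=14  T6=23
Turnaround times: T1=41, T2=31, T3=12, T4=7, T5=8, T6=16
Average turnaround = (41+31+12+7+8+16) / 6 = 115/6 = 19.17

19.17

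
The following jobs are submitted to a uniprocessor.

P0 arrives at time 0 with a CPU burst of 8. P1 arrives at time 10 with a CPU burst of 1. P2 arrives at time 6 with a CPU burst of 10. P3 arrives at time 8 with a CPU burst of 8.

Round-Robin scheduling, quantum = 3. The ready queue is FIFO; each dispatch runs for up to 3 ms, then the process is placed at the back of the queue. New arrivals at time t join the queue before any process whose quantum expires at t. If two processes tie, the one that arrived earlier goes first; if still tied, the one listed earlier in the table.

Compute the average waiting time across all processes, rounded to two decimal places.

7.75

Timeline: | P0 0-6 | P2 6-9 | P0 9-11 | P3 11-14 | P2 14-17 | P1 17-18 | P3 18-21 | P2 21-24 | P3 24-26 | P2 26-27 |
Completion: P0=11  P1=18  P2=27  P3=26
Waiting times: P0=3, P1=7, P2=11, P3=10
Average waiting = (3+7+11+10) / 4 = 31/4 = 7.75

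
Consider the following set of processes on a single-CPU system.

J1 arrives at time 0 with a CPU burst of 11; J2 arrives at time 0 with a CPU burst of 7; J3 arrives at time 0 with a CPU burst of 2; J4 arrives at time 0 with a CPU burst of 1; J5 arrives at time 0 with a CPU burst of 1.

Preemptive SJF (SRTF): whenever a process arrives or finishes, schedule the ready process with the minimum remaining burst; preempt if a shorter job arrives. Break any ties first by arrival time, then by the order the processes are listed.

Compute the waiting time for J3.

2

Gantt: | J4 0-1 | J5 1-2 | J3 2-4 | J2 4-11 | J1 11-22 |
Completion: J1=22  J2=11  J3=4  J4=1  J5=2
Waiting(J3) = turnaround − burst = 4 − 2 = 2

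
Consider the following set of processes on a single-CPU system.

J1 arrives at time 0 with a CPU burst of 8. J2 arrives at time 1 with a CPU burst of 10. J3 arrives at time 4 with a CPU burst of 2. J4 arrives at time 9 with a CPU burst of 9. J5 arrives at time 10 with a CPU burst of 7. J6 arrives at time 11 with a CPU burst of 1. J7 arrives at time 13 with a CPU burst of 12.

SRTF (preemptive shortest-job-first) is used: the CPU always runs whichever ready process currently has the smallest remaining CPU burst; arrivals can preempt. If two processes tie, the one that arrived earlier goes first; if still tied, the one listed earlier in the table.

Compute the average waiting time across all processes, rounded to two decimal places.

8.86

Timeline: | J1 0-4 | J3 4-6 | J1 6-10 | J5 10-11 | J6 11-12 | J5 12-18 | J4 18-27 | J2 27-37 | J7 37-49 |
Completion: J1=10  J2=37  J3=6  J4=27  J5=18  J6=12  J7=49
Waiting times: J1=2, J2=26, J3=0, J4=9, J5=1, J6=0, J7=24
Average waiting = (2+26+0+9+1+0+24) / 7 = 62/7 = 8.86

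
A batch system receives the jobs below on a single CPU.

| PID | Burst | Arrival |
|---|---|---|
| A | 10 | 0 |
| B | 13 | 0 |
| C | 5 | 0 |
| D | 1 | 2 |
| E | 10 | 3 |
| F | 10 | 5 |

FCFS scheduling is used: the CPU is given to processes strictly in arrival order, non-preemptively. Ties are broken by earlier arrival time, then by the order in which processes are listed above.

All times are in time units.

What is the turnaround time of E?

36

Timeline: | A 0-10 | B 10-23 | C 23-28 | D 28-29 | E 29-39 | F 39-49 |
Completion: A=10  B=23  C=28  D=29  E=39  F=49
Turnaround (C−A): A=10  B=23  C=28  D=27  E=36  F=44
Turnaround(E) = completion − arrival = 39 − 3 = 36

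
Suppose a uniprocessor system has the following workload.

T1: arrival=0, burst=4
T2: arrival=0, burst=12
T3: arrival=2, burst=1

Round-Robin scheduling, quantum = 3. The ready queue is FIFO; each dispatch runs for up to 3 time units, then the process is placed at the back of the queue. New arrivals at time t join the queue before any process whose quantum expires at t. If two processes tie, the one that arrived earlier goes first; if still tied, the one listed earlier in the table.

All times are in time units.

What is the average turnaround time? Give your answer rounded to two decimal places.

10.00

Gantt: | T1 0-3 | T2 3-6 | T3 6-7 | T1 7-8 | T2 8-17 |
Completion: T1=8  T2=17  T3=7
Turnaround (C−A): T1=8  T2=17  T3=5
Turnaround times: T1=8, T2=17, T3=5
Average turnaround = (8+17+5) / 3 = 30/3 = 10.00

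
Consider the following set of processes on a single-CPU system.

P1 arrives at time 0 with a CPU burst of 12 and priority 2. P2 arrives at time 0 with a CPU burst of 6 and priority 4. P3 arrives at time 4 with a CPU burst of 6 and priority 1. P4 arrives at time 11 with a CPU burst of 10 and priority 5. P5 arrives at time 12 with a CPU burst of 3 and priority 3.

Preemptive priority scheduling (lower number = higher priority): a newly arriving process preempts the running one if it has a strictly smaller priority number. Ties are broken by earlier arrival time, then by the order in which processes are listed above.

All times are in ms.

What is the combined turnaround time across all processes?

Gantt: | P1 0-4 | P3 4-10 | P1 10-18 | P5 18-21 | P2 21-27 | P4 27-37 |
Completion: P1=18  P2=27  P3=10  P4=37  P5=21
Turnaround = completion − arrival: P1=18, P2=27, P3=6, P4=26, P5=9
Total turnaround = 18 + 27 + 6 + 26 + 9 = 86

86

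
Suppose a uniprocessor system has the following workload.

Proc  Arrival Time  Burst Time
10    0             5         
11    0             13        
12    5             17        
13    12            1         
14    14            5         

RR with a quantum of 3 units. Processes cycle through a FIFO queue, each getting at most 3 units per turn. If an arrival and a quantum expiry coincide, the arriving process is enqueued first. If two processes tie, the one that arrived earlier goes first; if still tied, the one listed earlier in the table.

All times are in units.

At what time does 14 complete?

Gantt: | 10 0-3 | 11 3-6 | 10 6-8 | 12 8-11 | 11 11-14 | 12 14-17 | 13 17-18 | 14 18-21 | 11 21-24 | 12 24-27 | 14 27-29 | 11 29-32 | 12 32-35 | 11 35-36 | 12 36-41 |
Completion: 10=8  11=36  12=41  13=18  14=29

29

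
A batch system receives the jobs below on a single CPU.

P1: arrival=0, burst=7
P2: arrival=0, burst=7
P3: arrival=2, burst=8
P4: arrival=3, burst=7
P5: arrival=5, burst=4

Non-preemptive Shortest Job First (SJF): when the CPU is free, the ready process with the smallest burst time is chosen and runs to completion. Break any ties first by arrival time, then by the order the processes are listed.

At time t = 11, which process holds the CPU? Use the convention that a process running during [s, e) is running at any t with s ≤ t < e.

P2

Schedule: | P1 0-7 | P5 7-11 | P2 11-18 | P4 18-25 | P3 25-33 |
Completion: P1=7  P2=18  P3=33  P4=25  P5=11
Turnaround (C−A): P1=7  P2=18  P3=31  P4=22  P5=6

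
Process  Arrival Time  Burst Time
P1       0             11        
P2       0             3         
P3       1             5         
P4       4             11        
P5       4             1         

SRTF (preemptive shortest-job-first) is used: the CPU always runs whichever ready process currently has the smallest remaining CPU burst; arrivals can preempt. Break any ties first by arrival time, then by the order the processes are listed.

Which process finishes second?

P5

Gantt: | P2 0-3 | P3 3-4 | P5 4-5 | P3 5-9 | P1 9-20 | P4 20-31 |
Completion: P1=20  P2=3  P3=9  P4=31  P5=5
Finish order: P2 → P5 → P3 → P1 → P4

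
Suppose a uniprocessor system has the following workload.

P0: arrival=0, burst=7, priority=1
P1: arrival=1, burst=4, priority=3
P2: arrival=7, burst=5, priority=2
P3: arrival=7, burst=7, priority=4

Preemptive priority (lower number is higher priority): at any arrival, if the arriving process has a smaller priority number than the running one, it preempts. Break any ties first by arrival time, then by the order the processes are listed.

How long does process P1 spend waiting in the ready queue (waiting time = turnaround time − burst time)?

Gantt: | P0 0-7 | P2 7-12 | P1 12-16 | P3 16-23 |
Completion: P0=7  P1=16  P2=12  P3=23
Turnaround (C−A): P0=7  P1=15  P2=5  P3=16
Waiting(P1) = turnaround − burst = 15 − 4 = 11

11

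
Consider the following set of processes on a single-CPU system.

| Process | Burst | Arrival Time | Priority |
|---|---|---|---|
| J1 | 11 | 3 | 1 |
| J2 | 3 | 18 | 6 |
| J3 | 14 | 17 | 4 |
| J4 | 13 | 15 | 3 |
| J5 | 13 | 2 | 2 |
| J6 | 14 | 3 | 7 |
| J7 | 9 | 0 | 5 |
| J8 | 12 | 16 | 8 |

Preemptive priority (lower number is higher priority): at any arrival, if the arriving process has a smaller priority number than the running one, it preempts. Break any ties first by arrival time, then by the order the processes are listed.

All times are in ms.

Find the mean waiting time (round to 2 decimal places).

32.25

Timeline: | J7 0-2 | J5 2-3 | J1 3-14 | J5 14-26 | J4 26-39 | J3 39-53 | J7 53-60 | J2 60-63 | J6 63-77 | J8 77-89 |
Completion: J1=14  J2=63  J3=53  J4=39  J5=26  J6=77  J7=60  J8=89
Turnaround (C−A): J1=11  J2=45  J3=36  J4=24  J5=24  J6=74  J7=60  J8=73
Waiting times: J1=0, J2=42, J3=22, J4=11, J5=11, J6=60, J7=51, J8=61
Average waiting = (0+42+22+11+11+60+51+61) / 8 = 258/8 = 32.25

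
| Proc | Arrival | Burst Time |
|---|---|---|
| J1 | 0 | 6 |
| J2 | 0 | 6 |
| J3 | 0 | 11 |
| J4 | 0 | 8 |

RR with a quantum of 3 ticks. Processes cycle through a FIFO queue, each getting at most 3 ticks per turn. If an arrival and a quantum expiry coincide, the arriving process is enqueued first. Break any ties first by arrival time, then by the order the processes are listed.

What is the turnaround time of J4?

29

Schedule: | J1 0-3 | J2 3-6 | J3 6-9 | J4 9-12 | J1 12-15 | J2 15-18 | J3 18-21 | J4 21-24 | J3 24-27 | J4 27-29 | J3 29-31 |
Completion: J1=15  J2=18  J3=31  J4=29
Turnaround (C−A): J1=15  J2=18  J3=31  J4=29
Turnaround(J4) = completion − arrival = 29 − 0 = 29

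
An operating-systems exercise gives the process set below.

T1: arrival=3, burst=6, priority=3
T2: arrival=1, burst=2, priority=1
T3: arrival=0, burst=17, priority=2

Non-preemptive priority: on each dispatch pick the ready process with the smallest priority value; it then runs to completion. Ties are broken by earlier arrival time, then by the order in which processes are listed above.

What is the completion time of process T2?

Schedule: | T3 0-17 | T2 17-19 | T1 19-25 |
Completion: T1=25  T2=19  T3=17

19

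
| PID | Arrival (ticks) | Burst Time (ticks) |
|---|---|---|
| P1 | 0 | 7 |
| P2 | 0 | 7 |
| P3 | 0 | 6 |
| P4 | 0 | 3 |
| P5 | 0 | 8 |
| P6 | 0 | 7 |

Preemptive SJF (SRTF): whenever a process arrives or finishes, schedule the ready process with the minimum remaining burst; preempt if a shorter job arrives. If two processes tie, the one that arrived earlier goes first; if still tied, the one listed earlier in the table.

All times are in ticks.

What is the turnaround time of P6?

30

Timeline: | P4 0-3 | P3 3-9 | P1 9-16 | P2 16-23 | P6 23-30 | P5 30-38 |
Completion: P1=16  P2=23  P3=9  P4=3  P5=38  P6=30
Turnaround (C−A): P1=16  P2=23  P3=9  P4=3  P5=38  P6=30
Turnaround(P6) = completion − arrival = 30 − 0 = 30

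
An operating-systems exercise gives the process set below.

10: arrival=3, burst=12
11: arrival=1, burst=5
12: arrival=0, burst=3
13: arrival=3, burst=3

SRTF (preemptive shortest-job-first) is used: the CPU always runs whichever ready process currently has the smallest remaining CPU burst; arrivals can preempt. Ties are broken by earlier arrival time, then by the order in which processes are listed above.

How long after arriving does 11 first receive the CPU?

Gantt: | 12 0-3 | 13 3-6 | 11 6-11 | 10 11-23 |
Completion: 10=23  11=11  12=3  13=6
Turnaround (C−A): 10=20  11=10  12=3  13=3
Response(11) = first start − arrival = 6 − 1 = 5

5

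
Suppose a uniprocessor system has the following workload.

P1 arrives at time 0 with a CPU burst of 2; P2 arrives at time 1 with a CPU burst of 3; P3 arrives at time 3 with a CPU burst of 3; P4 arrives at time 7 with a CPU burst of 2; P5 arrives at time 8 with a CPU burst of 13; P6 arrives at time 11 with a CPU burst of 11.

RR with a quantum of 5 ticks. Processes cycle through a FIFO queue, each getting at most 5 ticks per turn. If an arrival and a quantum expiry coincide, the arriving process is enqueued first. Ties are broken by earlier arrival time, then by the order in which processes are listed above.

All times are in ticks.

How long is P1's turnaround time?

2

Timeline: | P1 0-2 | P2 2-5 | P3 5-8 | P4 8-10 | P5 10-15 | P6 15-20 | P5 20-25 | P6 25-30 | P5 30-33 | P6 33-34 |
Completion: P1=2  P2=5  P3=8  P4=10  P5=33  P6=34
Turnaround (C−A): P1=2  P2=4  P3=5  P4=3  P5=25  P6=23
Turnaround(P1) = completion − arrival = 2 − 0 = 2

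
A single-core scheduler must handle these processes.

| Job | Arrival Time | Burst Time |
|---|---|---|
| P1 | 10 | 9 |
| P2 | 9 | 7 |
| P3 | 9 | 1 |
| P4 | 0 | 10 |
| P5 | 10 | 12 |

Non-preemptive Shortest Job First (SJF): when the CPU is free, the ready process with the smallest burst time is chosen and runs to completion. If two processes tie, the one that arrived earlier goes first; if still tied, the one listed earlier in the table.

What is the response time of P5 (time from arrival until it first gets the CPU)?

17

Timeline: | P4 0-10 | P3 10-11 | P2 11-18 | P1 18-27 | P5 27-39 |
Completion: P1=27  P2=18  P3=11  P4=10  P5=39
Turnaround (C−A): P1=17  P2=9  P3=2  P4=10  P5=29
Response(P5) = first start − arrival = 27 − 10 = 17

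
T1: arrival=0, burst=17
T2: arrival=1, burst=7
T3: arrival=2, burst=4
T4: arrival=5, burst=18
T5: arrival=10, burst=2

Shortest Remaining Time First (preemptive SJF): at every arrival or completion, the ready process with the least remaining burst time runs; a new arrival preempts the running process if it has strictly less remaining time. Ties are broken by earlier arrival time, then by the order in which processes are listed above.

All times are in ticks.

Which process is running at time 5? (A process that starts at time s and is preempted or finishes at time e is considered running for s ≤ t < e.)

T3

Gantt: | T1 0-1 | T2 1-2 | T3 2-6 | T2 6-12 | T5 12-14 | T1 14-30 | T4 30-48 |
Completion: T1=30  T2=12  T3=6  T4=48  T5=14
Turnaround (C−A): T1=30  T2=11  T3=4  T4=43  T5=4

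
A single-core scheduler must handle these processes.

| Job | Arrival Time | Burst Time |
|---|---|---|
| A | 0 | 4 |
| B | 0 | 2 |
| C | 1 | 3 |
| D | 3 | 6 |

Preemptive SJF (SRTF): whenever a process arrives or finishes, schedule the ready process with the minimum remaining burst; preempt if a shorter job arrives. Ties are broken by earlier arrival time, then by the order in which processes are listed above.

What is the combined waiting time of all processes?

Schedule: | B 0-2 | C 2-5 | A 5-9 | D 9-15 |
Completion: A=9  B=2  C=5  D=15
Turnaround (C−A): A=9  B=2  C=4  D=12
Waiting = turnaround − burst: A=5, B=0, C=1, D=6
Total waiting = 5 + 0 + 1 + 6 = 12

12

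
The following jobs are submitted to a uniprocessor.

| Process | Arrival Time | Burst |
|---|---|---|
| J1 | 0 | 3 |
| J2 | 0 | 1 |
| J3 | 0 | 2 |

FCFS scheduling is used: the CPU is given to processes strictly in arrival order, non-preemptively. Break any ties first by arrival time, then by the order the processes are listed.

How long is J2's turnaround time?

4

Timeline: | J1 0-3 | J2 3-4 | J3 4-6 |
Completion: J1=3  J2=4  J3=6
Turnaround(J2) = completion − arrival = 4 − 0 = 4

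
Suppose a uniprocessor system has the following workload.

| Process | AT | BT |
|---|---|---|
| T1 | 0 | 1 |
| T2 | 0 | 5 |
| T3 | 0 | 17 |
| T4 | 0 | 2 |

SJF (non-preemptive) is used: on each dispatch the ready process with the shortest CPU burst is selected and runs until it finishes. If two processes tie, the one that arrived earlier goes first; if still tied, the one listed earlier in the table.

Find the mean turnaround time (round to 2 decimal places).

Timeline: | T1 0-1 | T4 1-3 | T2 3-8 | T3 8-25 |
Completion: T1=1  T2=8  T3=25  T4=3
Turnaround times: T1=1, T2=8, T3=25, T4=3
Average turnaround = (1+8+25+3) / 4 = 37/4 = 9.25

9.25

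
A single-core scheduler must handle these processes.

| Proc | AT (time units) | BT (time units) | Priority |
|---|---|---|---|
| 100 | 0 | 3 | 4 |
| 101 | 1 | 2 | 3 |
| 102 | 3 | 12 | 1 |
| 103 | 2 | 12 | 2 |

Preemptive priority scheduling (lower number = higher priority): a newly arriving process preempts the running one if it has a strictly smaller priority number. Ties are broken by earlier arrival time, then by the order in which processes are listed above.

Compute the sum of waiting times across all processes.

62

Timeline: | 100 0-1 | 101 1-2 | 103 2-3 | 102 3-15 | 103 15-26 | 101 26-27 | 100 27-29 |
Completion: 100=29  101=27  102=15  103=26
Turnaround (C−A): 100=29  101=26  102=12  103=24
Waiting = turnaround − burst: 100=26, 101=24, 102=0, 103=12
Total waiting = 26 + 24 + 0 + 12 = 62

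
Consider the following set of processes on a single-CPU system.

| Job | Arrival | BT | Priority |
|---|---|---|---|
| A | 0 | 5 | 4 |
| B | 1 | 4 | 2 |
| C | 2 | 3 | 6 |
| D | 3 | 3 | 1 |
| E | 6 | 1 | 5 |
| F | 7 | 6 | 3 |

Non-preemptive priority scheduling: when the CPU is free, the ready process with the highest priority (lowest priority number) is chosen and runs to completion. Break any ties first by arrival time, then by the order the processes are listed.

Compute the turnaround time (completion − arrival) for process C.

20

Timeline: | A 0-5 | D 5-8 | B 8-12 | F 12-18 | E 18-19 | C 19-22 |
Completion: A=5  B=12  C=22  D=8  E=19  F=18
Turnaround (C−A): A=5  B=11  C=20  D=5  E=13  F=11
Turnaround(C) = completion − arrival = 22 − 2 = 20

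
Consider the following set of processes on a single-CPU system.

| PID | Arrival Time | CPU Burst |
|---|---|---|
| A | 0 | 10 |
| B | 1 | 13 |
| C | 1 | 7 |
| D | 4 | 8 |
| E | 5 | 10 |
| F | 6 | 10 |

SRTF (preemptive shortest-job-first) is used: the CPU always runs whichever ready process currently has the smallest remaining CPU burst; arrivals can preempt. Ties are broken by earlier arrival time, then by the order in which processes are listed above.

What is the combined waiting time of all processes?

Schedule: | A 0-1 | C 1-8 | D 8-16 | A 16-25 | E 25-35 | F 35-45 | B 45-58 |
Completion: A=25  B=58  C=8  D=16  E=35  F=45
Waiting = turnaround − burst: A=15, B=44, C=0, D=4, E=20, F=29
Total waiting = 15 + 44 + 0 + 4 + 20 + 29 = 112

112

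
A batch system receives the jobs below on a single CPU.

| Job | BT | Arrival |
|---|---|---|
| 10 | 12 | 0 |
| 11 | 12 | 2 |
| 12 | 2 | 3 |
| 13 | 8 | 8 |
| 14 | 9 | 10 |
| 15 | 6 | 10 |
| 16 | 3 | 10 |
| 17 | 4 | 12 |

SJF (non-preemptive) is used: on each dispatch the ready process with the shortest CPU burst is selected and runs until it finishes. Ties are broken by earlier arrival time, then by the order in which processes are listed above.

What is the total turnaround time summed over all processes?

171

Schedule: | 10 0-12 | 12 12-14 | 16 14-17 | 17 17-21 | 15 21-27 | 13 27-35 | 14 35-44 | 11 44-56 |
Completion: 10=12  11=56  12=14  13=35  14=44  15=27  16=17  17=21
Turnaround (C−A): 10=12  11=54  12=11  13=27  14=34  15=17  16=7  17=9
Turnaround = completion − arrival: 10=12, 11=54, 12=11, 13=27, 14=34, 15=17, 16=7, 17=9
Total turnaround = 12 + 54 + 11 + 27 + 34 + 17 + 7 + 9 = 171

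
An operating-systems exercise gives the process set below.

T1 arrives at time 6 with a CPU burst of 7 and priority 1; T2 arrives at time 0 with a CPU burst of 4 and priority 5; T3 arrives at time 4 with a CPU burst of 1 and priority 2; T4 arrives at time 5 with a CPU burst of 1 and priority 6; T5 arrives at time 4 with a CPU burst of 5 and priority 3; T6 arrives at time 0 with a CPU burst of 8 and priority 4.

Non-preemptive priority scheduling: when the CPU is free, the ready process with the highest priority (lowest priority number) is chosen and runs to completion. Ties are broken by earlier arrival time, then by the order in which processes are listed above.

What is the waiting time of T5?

Gantt: | T6 0-8 | T1 8-15 | T3 15-16 | T5 16-21 | T2 21-25 | T4 25-26 |
Completion: T1=15  T2=25  T3=16  T4=26  T5=21  T6=8
Waiting(T5) = turnaround − burst = 17 − 5 = 12

12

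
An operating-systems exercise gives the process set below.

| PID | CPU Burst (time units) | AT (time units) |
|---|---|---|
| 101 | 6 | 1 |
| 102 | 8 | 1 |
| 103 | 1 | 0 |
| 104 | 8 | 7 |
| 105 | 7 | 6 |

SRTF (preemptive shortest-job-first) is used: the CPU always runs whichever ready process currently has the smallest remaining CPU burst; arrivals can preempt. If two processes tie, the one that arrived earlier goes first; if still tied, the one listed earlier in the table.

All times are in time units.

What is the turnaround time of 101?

6

Timeline: | 103 0-1 | 101 1-7 | 105 7-14 | 102 14-22 | 104 22-30 |
Completion: 101=7  102=22  103=1  104=30  105=14
Turnaround(101) = completion − arrival = 7 − 1 = 6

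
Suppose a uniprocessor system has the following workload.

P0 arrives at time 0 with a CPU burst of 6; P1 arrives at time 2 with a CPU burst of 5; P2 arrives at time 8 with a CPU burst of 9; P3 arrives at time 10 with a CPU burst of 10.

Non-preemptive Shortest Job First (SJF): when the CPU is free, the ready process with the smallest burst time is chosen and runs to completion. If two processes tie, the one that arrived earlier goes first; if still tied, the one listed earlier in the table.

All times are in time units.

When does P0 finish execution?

6

Gantt: | P0 0-6 | P1 6-11 | P2 11-20 | P3 20-30 |
Completion: P0=6  P1=11  P2=20  P3=30
Turnaround (C−A): P0=6  P1=9  P2=12  P3=20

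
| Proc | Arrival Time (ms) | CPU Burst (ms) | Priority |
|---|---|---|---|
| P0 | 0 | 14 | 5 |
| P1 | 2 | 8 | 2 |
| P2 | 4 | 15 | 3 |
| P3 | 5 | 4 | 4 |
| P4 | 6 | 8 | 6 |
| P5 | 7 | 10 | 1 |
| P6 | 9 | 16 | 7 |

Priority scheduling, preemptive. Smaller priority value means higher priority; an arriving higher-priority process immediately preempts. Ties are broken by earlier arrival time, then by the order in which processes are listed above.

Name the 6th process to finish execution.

P4

Schedule: | P0 0-2 | P1 2-7 | P5 7-17 | P1 17-20 | P2 20-35 | P3 35-39 | P0 39-51 | P4 51-59 | P6 59-75 |
Completion: P0=51  P1=20  P2=35  P3=39  P4=59  P5=17  P6=75
Turnaround (C−A): P0=51  P1=18  P2=31  P3=34  P4=53  P5=10  P6=66
Finish order: P5 → P1 → P2 → P3 → P0 → P4 → P6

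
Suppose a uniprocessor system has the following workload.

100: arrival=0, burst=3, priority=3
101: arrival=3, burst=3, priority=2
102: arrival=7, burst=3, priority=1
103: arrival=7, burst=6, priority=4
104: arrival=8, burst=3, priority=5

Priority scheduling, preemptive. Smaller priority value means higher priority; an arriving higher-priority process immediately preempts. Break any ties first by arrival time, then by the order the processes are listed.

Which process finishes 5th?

104

Timeline: | 100 0-3 | 101 3-6 | idle 6-7 | 102 7-10 | 103 10-16 | 104 16-19 |
Completion: 100=3  101=6  102=10  103=16  104=19
Turnaround (C−A): 100=3  101=3  102=3  103=9  104=11
Finish order: 100 → 101 → 102 → 103 → 104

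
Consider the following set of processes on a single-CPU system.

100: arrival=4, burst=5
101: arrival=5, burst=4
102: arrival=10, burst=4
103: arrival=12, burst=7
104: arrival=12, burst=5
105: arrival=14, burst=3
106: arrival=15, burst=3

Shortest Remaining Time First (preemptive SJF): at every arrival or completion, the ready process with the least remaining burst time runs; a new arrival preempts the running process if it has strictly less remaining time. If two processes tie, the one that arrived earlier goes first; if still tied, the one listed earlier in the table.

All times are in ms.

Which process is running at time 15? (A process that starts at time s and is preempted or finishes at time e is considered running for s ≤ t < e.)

102

Gantt: | idle 0-4 | 100 4-9 | 101 9-13 | 102 13-17 | 105 17-20 | 106 20-23 | 104 23-28 | 103 28-35 |
Completion: 100=9  101=13  102=17  103=35  104=28  105=20  106=23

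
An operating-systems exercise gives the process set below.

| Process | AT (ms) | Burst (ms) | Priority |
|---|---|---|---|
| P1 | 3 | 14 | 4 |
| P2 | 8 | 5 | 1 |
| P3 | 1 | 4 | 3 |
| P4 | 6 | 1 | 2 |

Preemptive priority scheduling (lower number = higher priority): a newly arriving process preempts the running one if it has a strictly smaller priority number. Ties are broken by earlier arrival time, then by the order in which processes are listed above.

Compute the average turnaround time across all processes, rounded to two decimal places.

8.00

Schedule: | idle 0-1 | P3 1-5 | P1 5-6 | P4 6-7 | P1 7-8 | P2 8-13 | P1 13-25 |
Completion: P1=25  P2=13  P3=5  P4=7
Turnaround times: P1=22, P2=5, P3=4, P4=1
Average turnaround = (22+5+4+1) / 4 = 32/4 = 8.00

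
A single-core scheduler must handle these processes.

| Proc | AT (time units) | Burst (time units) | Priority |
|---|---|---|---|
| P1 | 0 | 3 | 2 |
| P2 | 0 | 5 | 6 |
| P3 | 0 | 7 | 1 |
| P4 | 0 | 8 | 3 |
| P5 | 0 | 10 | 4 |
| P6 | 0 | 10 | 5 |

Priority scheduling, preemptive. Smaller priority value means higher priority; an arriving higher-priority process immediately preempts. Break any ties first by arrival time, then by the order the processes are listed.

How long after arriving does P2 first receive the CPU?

Gantt: | P3 0-7 | P1 7-10 | P4 10-18 | P5 18-28 | P6 28-38 | P2 38-43 |
Completion: P1=10  P2=43  P3=7  P4=18  P5=28  P6=38
Turnaround (C−A): P1=10  P2=43  P3=7  P4=18  P5=28  P6=38
Response(P2) = first start − arrival = 38 − 0 = 38

38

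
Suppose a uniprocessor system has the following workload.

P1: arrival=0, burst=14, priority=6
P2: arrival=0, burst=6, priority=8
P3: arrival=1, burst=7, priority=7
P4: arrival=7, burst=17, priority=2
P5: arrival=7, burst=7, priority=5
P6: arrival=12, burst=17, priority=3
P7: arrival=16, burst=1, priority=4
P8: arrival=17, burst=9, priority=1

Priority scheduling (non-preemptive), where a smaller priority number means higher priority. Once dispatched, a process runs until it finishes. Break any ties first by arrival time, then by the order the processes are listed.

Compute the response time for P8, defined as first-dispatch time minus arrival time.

14

Timeline: | P1 0-14 | P4 14-31 | P8 31-40 | P6 40-57 | P7 57-58 | P5 58-65 | P3 65-72 | P2 72-78 |
Completion: P1=14  P2=78  P3=72  P4=31  P5=65  P6=57  P7=58  P8=40
Turnaround (C−A): P1=14  P2=78  P3=71  P4=24  P5=58  P6=45  P7=42  P8=23
Response(P8) = first start − arrival = 31 − 17 = 14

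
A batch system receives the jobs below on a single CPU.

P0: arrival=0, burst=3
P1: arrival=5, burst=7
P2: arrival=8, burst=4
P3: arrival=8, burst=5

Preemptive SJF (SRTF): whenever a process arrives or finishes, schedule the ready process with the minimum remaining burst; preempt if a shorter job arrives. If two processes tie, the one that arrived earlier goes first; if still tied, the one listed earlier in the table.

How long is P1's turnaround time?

Timeline: | P0 0-3 | idle 3-5 | P1 5-12 | P2 12-16 | P3 16-21 |
Completion: P0=3  P1=12  P2=16  P3=21
Turnaround (C−A): P0=3  P1=7  P2=8  P3=13
Turnaround(P1) = completion − arrival = 12 − 5 = 7

7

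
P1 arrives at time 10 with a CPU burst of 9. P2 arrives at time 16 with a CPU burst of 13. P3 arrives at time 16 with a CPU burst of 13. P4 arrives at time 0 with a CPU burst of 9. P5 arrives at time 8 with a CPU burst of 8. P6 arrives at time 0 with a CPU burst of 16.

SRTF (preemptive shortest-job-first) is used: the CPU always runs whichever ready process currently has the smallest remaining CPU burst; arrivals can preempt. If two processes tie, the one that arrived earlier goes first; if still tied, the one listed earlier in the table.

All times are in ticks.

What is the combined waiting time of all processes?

93

Timeline: | P4 0-9 | P5 9-17 | P1 17-26 | P2 26-39 | P3 39-52 | P6 52-68 |
Completion: P1=26  P2=39  P3=52  P4=9  P5=17  P6=68
Waiting = turnaround − burst: P1=7, P2=10, P3=23, P4=0, P5=1, P6=52
Total waiting = 7 + 10 + 23 + 0 + 1 + 52 = 93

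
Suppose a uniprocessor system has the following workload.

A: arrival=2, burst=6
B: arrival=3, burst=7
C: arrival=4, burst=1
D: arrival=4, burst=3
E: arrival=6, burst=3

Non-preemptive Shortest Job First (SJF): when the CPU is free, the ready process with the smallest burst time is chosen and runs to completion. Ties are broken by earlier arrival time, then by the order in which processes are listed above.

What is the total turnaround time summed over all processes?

47

Timeline: | idle 0-2 | A 2-8 | C 8-9 | D 9-12 | E 12-15 | B 15-22 |
Completion: A=8  B=22  C=9  D=12  E=15
Turnaround (C−A): A=6  B=19  C=5  D=8  E=9
Turnaround = completion − arrival: A=6, B=19, C=5, D=8, E=9
Total turnaround = 6 + 19 + 5 + 8 + 9 = 47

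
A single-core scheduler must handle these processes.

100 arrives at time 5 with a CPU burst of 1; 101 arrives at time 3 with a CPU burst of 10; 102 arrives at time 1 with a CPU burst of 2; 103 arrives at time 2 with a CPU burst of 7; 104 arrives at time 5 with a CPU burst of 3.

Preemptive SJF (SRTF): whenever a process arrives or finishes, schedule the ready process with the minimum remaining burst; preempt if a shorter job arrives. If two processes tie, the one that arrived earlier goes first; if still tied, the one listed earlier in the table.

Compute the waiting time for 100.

Schedule: | idle 0-1 | 102 1-3 | 103 3-5 | 100 5-6 | 104 6-9 | 103 9-14 | 101 14-24 |
Completion: 100=6  101=24  102=3  103=14  104=9
Waiting(100) = turnaround − burst = 1 − 1 = 0

0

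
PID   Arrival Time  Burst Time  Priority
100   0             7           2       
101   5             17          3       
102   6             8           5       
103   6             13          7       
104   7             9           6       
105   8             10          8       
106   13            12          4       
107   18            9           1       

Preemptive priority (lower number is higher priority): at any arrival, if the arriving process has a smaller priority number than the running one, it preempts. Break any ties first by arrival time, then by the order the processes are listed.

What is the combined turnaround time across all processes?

Timeline: | 100 0-7 | 101 7-18 | 107 18-27 | 101 27-33 | 106 33-45 | 102 45-53 | 104 53-62 | 103 62-75 | 105 75-85 |
Completion: 100=7  101=33  102=53  103=75  104=62  105=85  106=45  107=27
Turnaround (C−A): 100=7  101=28  102=47  103=69  104=55  105=77  106=32  107=9
Turnaround = completion − arrival: 100=7, 101=28, 102=47, 103=69, 104=55, 105=77, 106=32, 107=9
Total turnaround = 7 + 28 + 47 + 69 + 55 + 77 + 32 + 9 = 324

324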